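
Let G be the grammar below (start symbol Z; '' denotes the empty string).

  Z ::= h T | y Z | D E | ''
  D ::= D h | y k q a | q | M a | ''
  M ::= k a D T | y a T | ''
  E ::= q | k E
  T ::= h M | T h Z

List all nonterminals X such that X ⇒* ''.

Directly nullable (have an ''-production): Z, D, M.
No other nonterminal has a production whose RHS symbols are all nullable.

{ D, M, Z }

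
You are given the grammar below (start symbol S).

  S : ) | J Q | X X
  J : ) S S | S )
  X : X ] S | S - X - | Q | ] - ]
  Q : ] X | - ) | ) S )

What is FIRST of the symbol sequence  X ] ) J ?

Add FIRST(X) = { ), -, ] }; X is not nullable, stop.

{ ), -, ] }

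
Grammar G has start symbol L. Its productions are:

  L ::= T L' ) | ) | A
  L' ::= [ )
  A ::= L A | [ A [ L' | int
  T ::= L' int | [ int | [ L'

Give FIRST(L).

From L ::= T L' ): add FIRST(T) = { [ }.
L ::= ) contributes {)}.
From L ::= A: add FIRST(A) = { ), [, int }.
Union: FIRST(L) = { ), [, int }.

{ ), [, int }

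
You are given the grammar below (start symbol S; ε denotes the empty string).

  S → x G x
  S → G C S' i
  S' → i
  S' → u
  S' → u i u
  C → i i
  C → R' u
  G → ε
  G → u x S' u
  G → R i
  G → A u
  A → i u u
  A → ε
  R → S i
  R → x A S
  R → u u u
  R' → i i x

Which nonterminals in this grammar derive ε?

Directly nullable (have an ε-production): G, A.
No other nonterminal has a production whose RHS symbols are all nullable.

{ A, G }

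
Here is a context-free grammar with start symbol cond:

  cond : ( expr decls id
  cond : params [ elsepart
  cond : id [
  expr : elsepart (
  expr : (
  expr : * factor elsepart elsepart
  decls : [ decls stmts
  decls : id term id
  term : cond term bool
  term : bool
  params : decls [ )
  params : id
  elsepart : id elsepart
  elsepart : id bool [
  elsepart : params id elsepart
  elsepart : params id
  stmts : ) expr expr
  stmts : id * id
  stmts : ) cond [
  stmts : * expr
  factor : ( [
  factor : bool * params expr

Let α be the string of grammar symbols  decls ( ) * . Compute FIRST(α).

{ [, id }

Add FIRST(decls) = { [, id }; decls is not nullable, stop.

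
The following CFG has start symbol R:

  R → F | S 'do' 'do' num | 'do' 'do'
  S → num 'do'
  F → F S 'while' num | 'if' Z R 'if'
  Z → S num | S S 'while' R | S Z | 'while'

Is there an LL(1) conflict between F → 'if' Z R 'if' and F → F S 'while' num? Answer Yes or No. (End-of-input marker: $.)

Yes

FIRST('if' Z R 'if') = { 'if' } and FIRST(F S 'while' num) = { 'if' }.
Both contain 'if', so the two alternatives are not disjoint — LL(1) conflict.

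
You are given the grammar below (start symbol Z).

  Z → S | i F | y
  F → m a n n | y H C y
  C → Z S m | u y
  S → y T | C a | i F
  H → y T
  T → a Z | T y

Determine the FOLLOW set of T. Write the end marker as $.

{ $, i, m, u, y }

In S → y T: T is at the end, add FOLLOW(S) = { $, i, m, u, y }.
In H → y T: T is at the end, add FOLLOW(H) = { i, u, y }.
In T → T y: add FIRST(y) = { y }.
Union: FOLLOW(T) = { $, i, m, u, y }.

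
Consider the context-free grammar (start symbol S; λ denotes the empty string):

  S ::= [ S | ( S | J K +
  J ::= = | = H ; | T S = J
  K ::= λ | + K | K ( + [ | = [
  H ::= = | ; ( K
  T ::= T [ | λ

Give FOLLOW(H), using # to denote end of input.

In J ::= = H ;: add FIRST(;) = { ; }.
Union: FOLLOW(H) = { ; }.

{ ; }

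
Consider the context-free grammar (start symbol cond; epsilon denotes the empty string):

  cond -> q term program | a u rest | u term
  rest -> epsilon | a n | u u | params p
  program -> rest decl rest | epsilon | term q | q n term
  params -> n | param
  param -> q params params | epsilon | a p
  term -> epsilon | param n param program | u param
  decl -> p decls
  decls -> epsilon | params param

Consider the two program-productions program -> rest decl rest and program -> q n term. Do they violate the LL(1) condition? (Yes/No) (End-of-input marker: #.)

FIRST(rest decl rest) = { a, n, p, q, u } and FIRST(q n term) = { q }.
Both contain q, so the two alternatives are not disjoint — LL(1) conflict.

Yes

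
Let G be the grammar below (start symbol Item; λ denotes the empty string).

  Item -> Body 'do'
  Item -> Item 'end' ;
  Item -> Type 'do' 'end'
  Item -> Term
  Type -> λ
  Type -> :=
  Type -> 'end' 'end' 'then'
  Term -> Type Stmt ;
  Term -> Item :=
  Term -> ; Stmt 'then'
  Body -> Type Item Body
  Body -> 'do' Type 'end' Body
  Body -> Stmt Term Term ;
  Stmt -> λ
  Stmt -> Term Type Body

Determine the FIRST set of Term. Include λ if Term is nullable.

From Term -> Type Stmt ;: Type, Stmt nullable, take FIRST(Type) ∪ FIRST(Stmt) ∪ {;} = { 'do', 'end', :=, ; }.
From Term -> Item :=: add FIRST(Item) = { 'do', 'end', :=, ; }.
Term -> ; Stmt 'then' contributes {;}.
Union: FIRST(Term) = { 'do', 'end', :=, ; }.

{ 'do', 'end', :=, ; }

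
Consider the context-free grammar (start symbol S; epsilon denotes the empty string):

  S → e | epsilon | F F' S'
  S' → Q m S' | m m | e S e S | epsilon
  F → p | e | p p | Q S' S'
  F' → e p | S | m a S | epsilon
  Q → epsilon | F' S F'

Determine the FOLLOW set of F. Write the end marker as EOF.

In S → F F' S': add FIRST(F' S')\{epsilon} = { e, m, p }.
  Since F' S' is nullable, also add FOLLOW(S) = { EOF, e, m, p }.
Union: FOLLOW(F) = { EOF, e, m, p }.

{ EOF, e, m, p }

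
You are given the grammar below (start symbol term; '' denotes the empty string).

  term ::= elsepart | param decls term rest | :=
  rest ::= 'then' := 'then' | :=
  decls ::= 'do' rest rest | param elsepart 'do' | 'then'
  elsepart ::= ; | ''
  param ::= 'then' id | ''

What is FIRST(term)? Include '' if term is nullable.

From term ::= elsepart: add FIRST(elsepart) = { ;, '' } (including '' since elsepart is nullable).
From term ::= param decls term rest: param nullable, take FIRST(param) ∪ FIRST(decls) = { 'do', 'then', ; }.
term ::= := contributes {:=}.
Union: FIRST(term) = { 'do', 'then', :=, ;, '' }.

{ 'do', 'then', :=, ;, '' }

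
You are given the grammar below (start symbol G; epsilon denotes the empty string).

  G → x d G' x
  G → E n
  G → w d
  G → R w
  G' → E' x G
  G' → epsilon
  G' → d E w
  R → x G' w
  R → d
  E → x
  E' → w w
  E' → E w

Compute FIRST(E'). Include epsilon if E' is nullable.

{ w, x }

E' → w w contributes {w}.
From E' → E w: add FIRST(E) = { x }.
Union: FIRST(E') = { w, x }.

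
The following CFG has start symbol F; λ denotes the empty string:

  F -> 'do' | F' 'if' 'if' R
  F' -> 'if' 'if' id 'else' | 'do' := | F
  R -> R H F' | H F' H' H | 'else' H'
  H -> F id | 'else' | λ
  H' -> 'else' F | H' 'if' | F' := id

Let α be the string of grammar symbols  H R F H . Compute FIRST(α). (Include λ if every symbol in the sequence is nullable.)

{ 'do', 'else', 'if' }

Add FIRST(H)\{λ} = { 'do', 'else', 'if' }; H is nullable, continue.
Add FIRST(R) = { 'do', 'else', 'if' }; R is not nullable, stop.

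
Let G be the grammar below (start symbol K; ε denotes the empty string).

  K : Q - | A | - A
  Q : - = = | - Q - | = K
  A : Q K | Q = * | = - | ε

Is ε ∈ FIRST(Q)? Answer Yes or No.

No

Nullable nonterminals: A, K.
No production of Q has an RHS whose symbols are all nullable, so Q is not nullable.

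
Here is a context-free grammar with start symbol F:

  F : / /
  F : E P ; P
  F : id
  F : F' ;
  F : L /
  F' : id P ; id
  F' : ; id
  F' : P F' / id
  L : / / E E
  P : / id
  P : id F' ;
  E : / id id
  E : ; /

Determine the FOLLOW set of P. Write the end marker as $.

In F : E P ; P: add FIRST(; P) = { ; }.
In F : E P ; P: P is at the end, add FOLLOW(F) = { $ }.
In F' : id P ; id: add FIRST(; id) = { ; }.
In F' : P F' / id: add FIRST(F' / id) = { /, ;, id }.
Union: FOLLOW(P) = { $, /, ;, id }.

{ $, /, ;, id }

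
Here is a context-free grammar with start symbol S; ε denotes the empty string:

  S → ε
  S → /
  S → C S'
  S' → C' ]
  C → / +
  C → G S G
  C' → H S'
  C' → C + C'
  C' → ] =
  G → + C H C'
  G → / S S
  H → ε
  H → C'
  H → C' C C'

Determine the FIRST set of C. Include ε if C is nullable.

C → / + contributes {/}.
From C → G S G: add FIRST(G) = { +, / }.
Union: FIRST(C) = { +, / }.

{ +, / }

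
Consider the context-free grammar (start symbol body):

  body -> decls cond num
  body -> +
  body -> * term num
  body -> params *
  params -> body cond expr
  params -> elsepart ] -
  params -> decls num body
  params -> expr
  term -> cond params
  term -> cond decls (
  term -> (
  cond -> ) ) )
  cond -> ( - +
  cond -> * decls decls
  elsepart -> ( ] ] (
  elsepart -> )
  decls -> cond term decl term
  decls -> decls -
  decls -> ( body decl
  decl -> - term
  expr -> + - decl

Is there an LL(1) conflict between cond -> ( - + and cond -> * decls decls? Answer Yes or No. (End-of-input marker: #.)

No

FIRST(( - +) = { ( } and FIRST(* decls decls) = { * }.
The FIRST sets are disjoint and neither alternative is nullable — no conflict.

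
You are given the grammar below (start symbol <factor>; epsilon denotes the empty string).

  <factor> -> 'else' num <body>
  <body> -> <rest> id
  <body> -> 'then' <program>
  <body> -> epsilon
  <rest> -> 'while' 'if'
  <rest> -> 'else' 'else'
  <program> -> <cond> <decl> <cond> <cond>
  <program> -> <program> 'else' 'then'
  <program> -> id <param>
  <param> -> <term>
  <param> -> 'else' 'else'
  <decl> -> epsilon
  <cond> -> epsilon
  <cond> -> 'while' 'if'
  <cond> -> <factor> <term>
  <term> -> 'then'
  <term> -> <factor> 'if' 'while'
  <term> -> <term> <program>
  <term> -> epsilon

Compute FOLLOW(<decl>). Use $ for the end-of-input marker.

In <program> -> <cond> <decl> <cond> <cond>: add FIRST(<cond> <cond>)\{epsilon} = { 'else', 'while' }.
  Since <cond> <cond> is nullable, also add FOLLOW(<program>) = { $, 'else', 'if', 'then', 'while', id }.
Union: FOLLOW(<decl>) = { $, 'else', 'if', 'then', 'while', id }.

{ $, 'else', 'if', 'then', 'while', id }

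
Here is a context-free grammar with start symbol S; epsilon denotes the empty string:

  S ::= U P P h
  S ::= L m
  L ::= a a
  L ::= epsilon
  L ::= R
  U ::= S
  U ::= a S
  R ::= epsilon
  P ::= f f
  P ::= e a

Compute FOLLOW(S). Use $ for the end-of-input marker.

S is the start symbol, so $ ∈ FOLLOW(S).
In U ::= S: S is at the end, add FOLLOW(U) = { e, f }.
In U ::= a S: S is at the end, add FOLLOW(U) = { e, f }.
Union: FOLLOW(S) = { $, e, f }.

{ $, e, f }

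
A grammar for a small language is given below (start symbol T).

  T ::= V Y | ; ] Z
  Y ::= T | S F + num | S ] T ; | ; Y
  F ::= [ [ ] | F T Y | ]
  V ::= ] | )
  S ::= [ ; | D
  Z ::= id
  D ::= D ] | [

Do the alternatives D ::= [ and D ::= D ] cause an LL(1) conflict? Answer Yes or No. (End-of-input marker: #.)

FIRST([) = { [ } and FIRST(D ]) = { [ }.
Both contain [, so the two alternatives are not disjoint — LL(1) conflict.

Yes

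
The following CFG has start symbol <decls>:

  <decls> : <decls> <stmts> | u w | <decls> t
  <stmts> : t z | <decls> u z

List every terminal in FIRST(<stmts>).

<stmts> : t z contributes {t}.
From <stmts> : <decls> u z: add FIRST(<decls>) = { u }.
Union: FIRST(<stmts>) = { t, u }.

{ t, u }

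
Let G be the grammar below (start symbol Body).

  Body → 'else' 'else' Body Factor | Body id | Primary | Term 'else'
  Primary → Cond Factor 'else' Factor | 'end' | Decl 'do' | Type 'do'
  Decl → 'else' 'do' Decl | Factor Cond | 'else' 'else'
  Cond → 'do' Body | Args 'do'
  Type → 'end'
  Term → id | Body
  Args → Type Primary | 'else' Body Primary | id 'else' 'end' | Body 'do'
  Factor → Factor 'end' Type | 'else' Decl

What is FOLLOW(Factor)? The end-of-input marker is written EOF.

In Body → 'else' 'else' Body Factor: Factor is at the end, add FOLLOW(Body) = { EOF, 'do', 'else', 'end', id }.
In Primary → Cond Factor 'else' Factor: add FIRST('else' Factor) = { 'else' }.
In Primary → Cond Factor 'else' Factor: Factor is at the end, add FOLLOW(Primary) = { EOF, 'do', 'else', 'end', id }.
In Decl → Factor Cond: add FIRST(Cond) = { 'do', 'else', 'end', id }.
In Factor → Factor 'end' Type: add FIRST('end' Type) = { 'end' }.
Union: FOLLOW(Factor) = { EOF, 'do', 'else', 'end', id }.

{ EOF, 'do', 'else', 'end', id }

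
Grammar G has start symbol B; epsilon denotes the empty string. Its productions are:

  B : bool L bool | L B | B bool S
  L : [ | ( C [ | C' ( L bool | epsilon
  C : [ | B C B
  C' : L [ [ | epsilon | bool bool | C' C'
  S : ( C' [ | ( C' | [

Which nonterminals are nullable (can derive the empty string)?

Directly nullable (have an epsilon-production): L, C'.
No other nonterminal has a production whose RHS symbols are all nullable.

{ C', L }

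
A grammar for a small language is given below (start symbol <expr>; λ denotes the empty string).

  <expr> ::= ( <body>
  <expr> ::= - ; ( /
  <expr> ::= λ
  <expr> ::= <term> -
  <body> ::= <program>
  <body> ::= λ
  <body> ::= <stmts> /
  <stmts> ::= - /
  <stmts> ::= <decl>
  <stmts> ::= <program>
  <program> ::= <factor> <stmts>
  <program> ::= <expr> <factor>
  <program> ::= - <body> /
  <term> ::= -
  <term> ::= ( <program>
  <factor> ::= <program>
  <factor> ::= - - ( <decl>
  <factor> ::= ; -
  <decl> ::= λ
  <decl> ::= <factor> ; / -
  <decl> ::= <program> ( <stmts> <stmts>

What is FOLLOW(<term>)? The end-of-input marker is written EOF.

In <expr> ::= <term> -: add FIRST(-) = { - }.
Union: FOLLOW(<term>) = { - }.

{ - }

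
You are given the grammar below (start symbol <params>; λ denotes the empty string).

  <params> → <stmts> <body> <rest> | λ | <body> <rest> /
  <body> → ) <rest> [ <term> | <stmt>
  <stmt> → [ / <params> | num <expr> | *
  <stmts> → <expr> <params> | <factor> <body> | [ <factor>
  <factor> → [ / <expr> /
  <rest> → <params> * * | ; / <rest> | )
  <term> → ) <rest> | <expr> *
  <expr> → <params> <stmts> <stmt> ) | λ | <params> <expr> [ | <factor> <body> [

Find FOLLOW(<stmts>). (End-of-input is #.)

{ ), *, [, num }

In <params> → <stmts> <body> <rest>: add FIRST(<body> <rest>) = { ), *, [, num }.
In <expr> → <params> <stmts> <stmt> ): add FIRST(<stmt> )) = { *, [, num }.
Union: FOLLOW(<stmts>) = { ), *, [, num }.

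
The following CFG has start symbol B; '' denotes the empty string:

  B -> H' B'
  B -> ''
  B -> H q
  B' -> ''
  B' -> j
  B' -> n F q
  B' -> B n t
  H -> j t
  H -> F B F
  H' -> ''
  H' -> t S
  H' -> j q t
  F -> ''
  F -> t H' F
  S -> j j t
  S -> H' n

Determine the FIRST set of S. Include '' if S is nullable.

S -> j j t contributes {j}.
From S -> H' n: H' nullable, take FIRST(H') ∪ {n} = { j, n, t }.
Union: FIRST(S) = { j, n, t }.

{ j, n, t }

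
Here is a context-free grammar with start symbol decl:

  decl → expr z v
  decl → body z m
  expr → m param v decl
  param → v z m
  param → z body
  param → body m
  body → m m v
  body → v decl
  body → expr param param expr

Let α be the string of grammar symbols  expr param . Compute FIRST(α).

Add FIRST(expr) = { m }; expr is not nullable, stop.

{ m }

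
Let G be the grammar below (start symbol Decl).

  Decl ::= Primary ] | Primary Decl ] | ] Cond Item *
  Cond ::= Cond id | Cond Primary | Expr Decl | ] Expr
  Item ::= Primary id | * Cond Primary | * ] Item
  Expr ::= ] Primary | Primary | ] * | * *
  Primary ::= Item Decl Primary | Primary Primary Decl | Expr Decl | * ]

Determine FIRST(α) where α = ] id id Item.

{ ] }

] is a terminal; add {]} and stop.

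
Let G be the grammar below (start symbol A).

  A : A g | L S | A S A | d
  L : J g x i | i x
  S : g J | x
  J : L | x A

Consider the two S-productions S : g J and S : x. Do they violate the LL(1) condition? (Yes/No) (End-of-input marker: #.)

FIRST(g J) = { g } and FIRST(x) = { x }.
The FIRST sets are disjoint and neither alternative is nullable — no conflict.

No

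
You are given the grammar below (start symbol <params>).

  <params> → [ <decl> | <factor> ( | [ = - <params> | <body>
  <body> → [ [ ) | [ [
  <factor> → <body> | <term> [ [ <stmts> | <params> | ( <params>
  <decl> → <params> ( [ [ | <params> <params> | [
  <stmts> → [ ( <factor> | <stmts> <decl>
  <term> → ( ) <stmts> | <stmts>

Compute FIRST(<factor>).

From <factor> → <body>: add FIRST(<body>) = { [ }.
From <factor> → <term> [ [ <stmts>: add FIRST(<term>) = { (, [ }.
From <factor> → <params>: add FIRST(<params>) = { (, [ }.
<factor> → ( <params> contributes {(}.
Union: FIRST(<factor>) = { (, [ }.

{ (, [ }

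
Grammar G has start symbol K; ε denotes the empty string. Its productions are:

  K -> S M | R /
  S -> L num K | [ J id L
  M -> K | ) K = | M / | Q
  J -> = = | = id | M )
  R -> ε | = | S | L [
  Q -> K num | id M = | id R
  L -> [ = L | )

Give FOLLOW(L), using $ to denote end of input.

{ $, ), /, =, [, id, num }

In S -> L num K: add FIRST(num K) = { num }.
In S -> [ J id L: L is at the end, add FOLLOW(S) = { $, ), /, =, [, id, num }.
In R -> L [: add FIRST([) = { [ }.
In L -> [ = L: L is at the end, add FOLLOW(L) = { $, ), /, =, [, id, num }.
Union: FOLLOW(L) = { $, ), /, =, [, id, num }.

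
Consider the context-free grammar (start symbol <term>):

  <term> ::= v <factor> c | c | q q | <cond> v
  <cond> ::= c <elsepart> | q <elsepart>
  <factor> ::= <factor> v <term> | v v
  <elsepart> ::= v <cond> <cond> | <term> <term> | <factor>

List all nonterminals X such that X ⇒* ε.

No nonterminal has an empty production or an RHS whose symbols are all nullable.

{ } (none)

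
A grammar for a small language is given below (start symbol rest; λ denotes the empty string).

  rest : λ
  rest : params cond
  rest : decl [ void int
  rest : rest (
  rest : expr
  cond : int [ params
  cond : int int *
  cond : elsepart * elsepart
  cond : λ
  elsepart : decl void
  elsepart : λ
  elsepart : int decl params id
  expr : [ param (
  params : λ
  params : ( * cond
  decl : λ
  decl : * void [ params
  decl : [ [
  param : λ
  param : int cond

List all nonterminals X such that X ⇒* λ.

Directly nullable (have an λ-production): rest, cond, elsepart, params, decl, param.
No other nonterminal has a production whose RHS symbols are all nullable.

{ cond, decl, elsepart, param, params, rest }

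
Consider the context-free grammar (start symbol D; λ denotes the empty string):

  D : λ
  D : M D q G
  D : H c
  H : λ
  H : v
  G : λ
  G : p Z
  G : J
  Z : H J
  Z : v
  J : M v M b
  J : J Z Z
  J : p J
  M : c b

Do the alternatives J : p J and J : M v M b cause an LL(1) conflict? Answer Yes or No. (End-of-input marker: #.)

No

FIRST(p J) = { p } and FIRST(M v M b) = { c }.
The FIRST sets are disjoint and neither alternative is nullable — no conflict.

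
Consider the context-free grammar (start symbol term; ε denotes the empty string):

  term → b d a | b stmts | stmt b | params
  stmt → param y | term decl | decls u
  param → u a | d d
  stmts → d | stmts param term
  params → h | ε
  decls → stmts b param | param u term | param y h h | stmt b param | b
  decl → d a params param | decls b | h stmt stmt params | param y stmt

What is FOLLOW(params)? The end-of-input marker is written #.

{ #, b, d, h, u }

In term → params: params is at the end, add FOLLOW(term) = { #, b, d, h, u }.
In decl → d a params param: add FIRST(param) = { d, u }.
In decl → h stmt stmt params: params is at the end, add FOLLOW(decl) = { b, d, h, u }.
Union: FOLLOW(params) = { #, b, d, h, u }.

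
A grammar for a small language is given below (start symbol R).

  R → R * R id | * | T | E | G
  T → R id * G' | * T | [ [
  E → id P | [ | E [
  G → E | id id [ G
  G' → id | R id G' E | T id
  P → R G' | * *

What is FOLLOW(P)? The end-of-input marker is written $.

In E → id P: P is at the end, add FOLLOW(E) = { $, *, [, id }.
Union: FOLLOW(P) = { $, *, [, id }.

{ $, *, [, id }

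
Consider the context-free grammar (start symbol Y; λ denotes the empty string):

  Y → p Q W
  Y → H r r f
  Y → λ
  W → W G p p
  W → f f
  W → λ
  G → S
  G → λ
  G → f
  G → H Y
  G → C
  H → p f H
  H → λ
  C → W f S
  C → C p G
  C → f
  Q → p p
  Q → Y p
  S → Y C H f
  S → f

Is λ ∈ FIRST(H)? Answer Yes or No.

Yes

H has an λ-production, so H ⇒ λ.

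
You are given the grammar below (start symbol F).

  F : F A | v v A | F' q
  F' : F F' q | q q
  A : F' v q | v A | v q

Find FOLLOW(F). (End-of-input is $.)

{ $, q, v }

F is the start symbol, so $ ∈ FOLLOW(F).
In F : F A: add FIRST(A) = { q, v }.
In F' : F F' q: add FIRST(F' q) = { q, v }.
Union: FOLLOW(F) = { $, q, v }.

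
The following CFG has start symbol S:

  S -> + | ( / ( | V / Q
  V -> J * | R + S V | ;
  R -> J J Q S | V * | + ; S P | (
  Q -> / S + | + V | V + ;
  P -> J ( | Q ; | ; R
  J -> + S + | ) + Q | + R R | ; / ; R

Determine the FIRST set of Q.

Q -> / S + contributes {/}.
Q -> + V contributes {+}.
From Q -> V + ;: add FIRST(V) = { (, ), +, ; }.
Union: FIRST(Q) = { (, ), +, /, ; }.

{ (, ), +, /, ; }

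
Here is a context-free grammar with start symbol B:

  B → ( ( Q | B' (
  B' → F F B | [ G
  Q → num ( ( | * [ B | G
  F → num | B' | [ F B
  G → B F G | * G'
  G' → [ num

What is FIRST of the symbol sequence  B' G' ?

Add FIRST(B') = { [, num }; B' is not nullable, stop.

{ [, num }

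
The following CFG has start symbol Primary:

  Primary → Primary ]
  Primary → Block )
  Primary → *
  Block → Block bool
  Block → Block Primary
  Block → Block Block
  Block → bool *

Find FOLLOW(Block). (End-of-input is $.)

{ ), *, bool }

In Primary → Block ): add FIRST()) = { ) }.
In Block → Block bool: add FIRST(bool) = { bool }.
In Block → Block Primary: add FIRST(Primary) = { *, bool }.
In Block → Block Block: add FIRST(Block) = { bool }.
In Block → Block Block: Block is at the end, add FOLLOW(Block) = { ), *, bool }.
Union: FOLLOW(Block) = { ), *, bool }.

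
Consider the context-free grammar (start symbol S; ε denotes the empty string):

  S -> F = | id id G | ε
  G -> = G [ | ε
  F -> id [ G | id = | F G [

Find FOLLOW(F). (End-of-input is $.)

In S -> F =: add FIRST(=) = { = }.
In F -> F G [: add FIRST(G [) = { =, [ }.
Union: FOLLOW(F) = { =, [ }.

{ =, [ }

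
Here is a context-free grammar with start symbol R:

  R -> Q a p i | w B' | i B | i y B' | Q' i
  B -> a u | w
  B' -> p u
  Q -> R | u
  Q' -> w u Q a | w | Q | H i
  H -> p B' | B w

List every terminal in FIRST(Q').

{ a, i, p, u, w }

Q' -> w u Q a contributes {w}.
Q' -> w contributes {w}.
From Q' -> Q: add FIRST(Q) = { a, i, p, u, w }.
From Q' -> H i: add FIRST(H) = { a, p, w }.
Union: FIRST(Q') = { a, i, p, u, w }.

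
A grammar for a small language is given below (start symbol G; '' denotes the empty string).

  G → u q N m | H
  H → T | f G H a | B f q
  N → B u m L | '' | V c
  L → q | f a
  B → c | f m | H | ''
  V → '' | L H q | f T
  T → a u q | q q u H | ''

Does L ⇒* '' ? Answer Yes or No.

No

Nullable nonterminals: B, G, H, N, T, V.
No production of L has an RHS whose symbols are all nullable, so L is not nullable.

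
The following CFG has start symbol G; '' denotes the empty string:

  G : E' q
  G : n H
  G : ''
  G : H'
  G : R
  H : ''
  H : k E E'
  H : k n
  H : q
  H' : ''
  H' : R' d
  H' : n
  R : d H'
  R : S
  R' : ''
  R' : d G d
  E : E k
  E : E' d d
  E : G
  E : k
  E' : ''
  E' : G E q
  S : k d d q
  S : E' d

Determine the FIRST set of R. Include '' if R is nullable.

R : d H' contributes {d}.
From R : S: add FIRST(S) = { d, k, n, q }.
Union: FIRST(R) = { d, k, n, q }.

{ d, k, n, q }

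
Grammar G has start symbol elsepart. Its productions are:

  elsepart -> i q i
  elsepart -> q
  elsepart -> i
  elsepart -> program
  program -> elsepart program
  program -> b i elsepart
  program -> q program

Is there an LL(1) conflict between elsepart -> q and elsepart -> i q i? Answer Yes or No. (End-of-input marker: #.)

FIRST(q) = { q } and FIRST(i q i) = { i }.
The FIRST sets are disjoint and neither alternative is nullable — no conflict.

No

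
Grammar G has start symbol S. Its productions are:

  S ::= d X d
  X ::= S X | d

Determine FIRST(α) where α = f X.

f is a terminal; add {f} and stop.

{ f }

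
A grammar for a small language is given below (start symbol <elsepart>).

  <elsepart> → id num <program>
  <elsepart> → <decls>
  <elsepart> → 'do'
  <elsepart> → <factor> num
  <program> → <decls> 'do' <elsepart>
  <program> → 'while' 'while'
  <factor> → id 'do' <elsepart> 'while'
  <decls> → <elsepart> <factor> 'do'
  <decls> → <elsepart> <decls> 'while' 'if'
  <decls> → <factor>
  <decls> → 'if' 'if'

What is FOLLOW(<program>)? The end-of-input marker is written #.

In <elsepart> → id num <program>: <program> is at the end, add FOLLOW(<elsepart>) = { #, 'do', 'if', 'while', id }.
Union: FOLLOW(<program>) = { #, 'do', 'if', 'while', id }.

{ #, 'do', 'if', 'while', id }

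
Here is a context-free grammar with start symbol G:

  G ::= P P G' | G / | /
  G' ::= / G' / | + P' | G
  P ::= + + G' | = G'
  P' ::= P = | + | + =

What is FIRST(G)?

From G ::= P P G': add FIRST(P) = { +, = }.
From G ::= G /: add FIRST(G) = { +, /, = }.
G ::= / contributes {/}.
Union: FIRST(G) = { +, /, = }.

{ +, /, = }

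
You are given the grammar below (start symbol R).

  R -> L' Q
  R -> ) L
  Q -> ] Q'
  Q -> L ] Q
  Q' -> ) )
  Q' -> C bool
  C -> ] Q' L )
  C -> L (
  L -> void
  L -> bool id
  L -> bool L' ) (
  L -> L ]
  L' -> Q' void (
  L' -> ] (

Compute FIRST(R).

From R -> L' Q: add FIRST(L') = { ), ], bool, void }.
R -> ) L contributes {)}.
Union: FIRST(R) = { ), ], bool, void }.

{ ), ], bool, void }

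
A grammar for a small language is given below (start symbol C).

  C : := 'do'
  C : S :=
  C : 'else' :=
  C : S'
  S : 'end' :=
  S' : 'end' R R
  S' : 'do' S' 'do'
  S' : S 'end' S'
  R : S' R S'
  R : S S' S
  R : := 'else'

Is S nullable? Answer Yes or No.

No

No nonterminal in this grammar is nullable.
No production of S has an RHS whose symbols are all nullable, so S is not nullable.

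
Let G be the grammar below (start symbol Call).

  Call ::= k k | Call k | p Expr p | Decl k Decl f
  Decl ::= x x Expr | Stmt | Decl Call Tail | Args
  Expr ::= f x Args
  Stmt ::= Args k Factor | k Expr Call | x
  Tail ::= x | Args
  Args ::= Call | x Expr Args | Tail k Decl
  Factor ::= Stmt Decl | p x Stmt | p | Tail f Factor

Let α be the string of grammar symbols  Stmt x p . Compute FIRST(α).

Add FIRST(Stmt) = { k, p, x }; Stmt is not nullable, stop.

{ k, p, x }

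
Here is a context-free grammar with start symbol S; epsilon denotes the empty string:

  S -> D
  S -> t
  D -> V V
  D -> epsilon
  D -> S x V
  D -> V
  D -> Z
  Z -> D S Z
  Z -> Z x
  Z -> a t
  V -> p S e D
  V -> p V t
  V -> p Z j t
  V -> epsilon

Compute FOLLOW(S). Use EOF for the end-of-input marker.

{ EOF, a, e, p, t, x }

S is the start symbol, so EOF ∈ FOLLOW(S).
In D -> S x V: add FIRST(x V) = { x }.
In Z -> D S Z: add FIRST(Z) = { a, p, t, x }.
In V -> p S e D: add FIRST(e D) = { e }.
Union: FOLLOW(S) = { EOF, a, e, p, t, x }.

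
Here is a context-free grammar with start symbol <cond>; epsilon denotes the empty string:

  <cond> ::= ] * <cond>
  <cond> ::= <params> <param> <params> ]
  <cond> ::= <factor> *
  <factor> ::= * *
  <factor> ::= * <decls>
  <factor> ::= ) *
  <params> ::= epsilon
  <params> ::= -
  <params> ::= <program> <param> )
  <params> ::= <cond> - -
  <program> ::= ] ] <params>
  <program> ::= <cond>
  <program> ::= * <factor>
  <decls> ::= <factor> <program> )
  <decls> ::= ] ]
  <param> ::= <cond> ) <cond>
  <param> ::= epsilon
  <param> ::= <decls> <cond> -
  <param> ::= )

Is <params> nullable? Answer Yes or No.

Yes

<params> has an epsilon-production, so <params> ⇒ epsilon.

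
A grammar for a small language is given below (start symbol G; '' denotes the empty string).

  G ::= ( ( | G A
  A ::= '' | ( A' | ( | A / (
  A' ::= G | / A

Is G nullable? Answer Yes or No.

Nullable nonterminals: A.
No production of G has an RHS whose symbols are all nullable, so G is not nullable.

No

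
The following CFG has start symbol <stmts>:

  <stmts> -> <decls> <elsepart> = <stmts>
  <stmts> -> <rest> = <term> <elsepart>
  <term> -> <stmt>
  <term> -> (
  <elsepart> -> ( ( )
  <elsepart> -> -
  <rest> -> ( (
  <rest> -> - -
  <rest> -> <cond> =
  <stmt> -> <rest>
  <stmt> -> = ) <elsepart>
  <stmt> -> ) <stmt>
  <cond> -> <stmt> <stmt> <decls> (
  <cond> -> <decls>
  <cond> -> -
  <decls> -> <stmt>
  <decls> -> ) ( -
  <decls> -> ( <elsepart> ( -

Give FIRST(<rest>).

{ (, ), -, = }

<rest> -> ( ( contributes {(}.
<rest> -> - - contributes {-}.
From <rest> -> <cond> =: add FIRST(<cond>) = { (, ), -, = }.
Union: FIRST(<rest>) = { (, ), -, = }.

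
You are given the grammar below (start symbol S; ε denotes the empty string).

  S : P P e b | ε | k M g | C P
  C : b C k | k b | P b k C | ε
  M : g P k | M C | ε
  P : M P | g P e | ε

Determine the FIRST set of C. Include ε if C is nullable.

C : b C k contributes {b}.
C : k b contributes {k}.
From C : P b k C: P nullable, take FIRST(P) ∪ {b} = { b, g, k }.
C : ε contributes ε.
Union: FIRST(C) = { b, g, k, ε }.

{ b, g, k, ε }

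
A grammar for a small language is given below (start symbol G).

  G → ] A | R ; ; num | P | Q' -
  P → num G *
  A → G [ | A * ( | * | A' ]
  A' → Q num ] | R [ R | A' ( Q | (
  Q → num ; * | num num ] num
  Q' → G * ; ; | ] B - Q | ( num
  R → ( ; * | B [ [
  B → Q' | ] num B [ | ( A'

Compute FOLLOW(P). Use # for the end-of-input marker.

In G → P: P is at the end, add FOLLOW(G) = { #, *, [ }.
Union: FOLLOW(P) = { #, *, [ }.

{ #, *, [ }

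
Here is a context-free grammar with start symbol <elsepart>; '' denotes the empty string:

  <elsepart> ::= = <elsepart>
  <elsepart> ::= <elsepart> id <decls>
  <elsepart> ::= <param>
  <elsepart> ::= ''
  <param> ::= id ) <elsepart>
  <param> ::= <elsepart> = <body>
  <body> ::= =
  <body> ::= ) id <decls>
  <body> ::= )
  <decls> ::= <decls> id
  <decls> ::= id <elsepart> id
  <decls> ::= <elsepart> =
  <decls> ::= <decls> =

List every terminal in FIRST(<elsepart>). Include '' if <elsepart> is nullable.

{ =, id, '' }

<elsepart> ::= = <elsepart> contributes {=}.
From <elsepart> ::= <elsepart> id <decls>: <elsepart> nullable, take FIRST(<elsepart>) ∪ {id} = { =, id }.
From <elsepart> ::= <param>: add FIRST(<param>) = { =, id }.
<elsepart> ::= '' contributes ''.
Union: FIRST(<elsepart>) = { =, id, '' }.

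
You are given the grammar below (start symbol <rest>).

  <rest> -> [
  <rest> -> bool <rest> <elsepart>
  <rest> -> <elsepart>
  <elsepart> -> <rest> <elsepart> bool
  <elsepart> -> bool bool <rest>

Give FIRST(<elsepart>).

From <elsepart> -> <rest> <elsepart> bool: add FIRST(<rest>) = { [, bool }.
<elsepart> -> bool bool <rest> contributes {bool}.
Union: FIRST(<elsepart>) = { [, bool }.

{ [, bool }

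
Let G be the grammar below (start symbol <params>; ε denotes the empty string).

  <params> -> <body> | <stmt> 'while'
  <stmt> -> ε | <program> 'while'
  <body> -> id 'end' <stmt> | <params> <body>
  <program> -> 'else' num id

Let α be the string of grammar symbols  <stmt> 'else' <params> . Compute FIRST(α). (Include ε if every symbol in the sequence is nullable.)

{ 'else' }

Add FIRST(<stmt>)\{ε} = { 'else' }; <stmt> is nullable, continue.
'else' is a terminal; add {'else'} and stop.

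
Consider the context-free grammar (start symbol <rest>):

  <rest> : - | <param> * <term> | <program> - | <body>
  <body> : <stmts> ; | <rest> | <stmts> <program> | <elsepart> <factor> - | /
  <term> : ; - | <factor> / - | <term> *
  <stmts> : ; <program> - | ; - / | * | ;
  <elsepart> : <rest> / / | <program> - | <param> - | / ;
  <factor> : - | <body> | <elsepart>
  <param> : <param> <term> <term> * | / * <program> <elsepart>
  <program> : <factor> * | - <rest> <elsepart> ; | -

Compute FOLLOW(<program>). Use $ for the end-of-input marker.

{ $, *, -, /, ; }

In <rest> : <program> -: add FIRST(-) = { - }.
In <body> : <stmts> <program>: <program> is at the end, add FOLLOW(<body>) = { $, *, -, /, ; }.
In <stmts> : ; <program> -: add FIRST(-) = { - }.
In <elsepart> : <program> -: add FIRST(-) = { - }.
In <param> : / * <program> <elsepart>: add FIRST(<elsepart>) = { *, -, /, ; }.
Union: FOLLOW(<program>) = { $, *, -, /, ; }.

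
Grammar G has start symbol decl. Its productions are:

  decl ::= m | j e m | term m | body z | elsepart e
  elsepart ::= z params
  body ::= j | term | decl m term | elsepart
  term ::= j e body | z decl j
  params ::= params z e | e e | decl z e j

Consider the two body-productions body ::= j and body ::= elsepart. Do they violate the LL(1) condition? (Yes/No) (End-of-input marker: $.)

FIRST(j) = { j } and FIRST(elsepart) = { z }.
The FIRST sets are disjoint and neither alternative is nullable — no conflict.

No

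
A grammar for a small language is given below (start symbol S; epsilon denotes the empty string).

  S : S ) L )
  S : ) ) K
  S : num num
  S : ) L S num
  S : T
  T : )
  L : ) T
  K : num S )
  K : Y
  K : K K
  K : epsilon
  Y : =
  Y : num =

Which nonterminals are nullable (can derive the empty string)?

{ K }

Directly nullable (have an epsilon-production): K.
No other nonterminal has a production whose RHS symbols are all nullable.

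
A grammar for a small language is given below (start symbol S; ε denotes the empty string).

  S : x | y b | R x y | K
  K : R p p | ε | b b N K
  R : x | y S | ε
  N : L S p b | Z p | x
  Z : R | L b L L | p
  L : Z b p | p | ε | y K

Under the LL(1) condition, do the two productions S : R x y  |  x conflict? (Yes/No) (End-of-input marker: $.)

FIRST(R x y) = { x, y } and FIRST(x) = { x }.
Both contain x, so the two alternatives are not disjoint — LL(1) conflict.

Yes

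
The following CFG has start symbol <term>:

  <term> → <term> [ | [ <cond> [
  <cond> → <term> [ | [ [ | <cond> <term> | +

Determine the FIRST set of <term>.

{ [ }

From <term> → <term> [: add FIRST(<term>) = { [ }.
<term> → [ <cond> [ contributes {[}.
Union: FIRST(<term>) = { [ }.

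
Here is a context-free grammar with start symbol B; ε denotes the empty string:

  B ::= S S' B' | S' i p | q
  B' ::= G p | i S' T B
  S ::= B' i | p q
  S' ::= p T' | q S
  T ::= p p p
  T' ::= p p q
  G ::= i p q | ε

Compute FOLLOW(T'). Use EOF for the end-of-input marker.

In S' ::= p T': T' is at the end, add FOLLOW(S') = { i, p }.
Union: FOLLOW(T') = { i, p }.

{ i, p }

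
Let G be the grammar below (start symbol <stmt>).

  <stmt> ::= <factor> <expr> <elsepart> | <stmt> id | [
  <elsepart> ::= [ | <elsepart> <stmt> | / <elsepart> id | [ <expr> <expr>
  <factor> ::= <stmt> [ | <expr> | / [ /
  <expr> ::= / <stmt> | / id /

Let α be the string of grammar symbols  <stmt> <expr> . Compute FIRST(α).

Add FIRST(<stmt>) = { /, [ }; <stmt> is not nullable, stop.

{ /, [ }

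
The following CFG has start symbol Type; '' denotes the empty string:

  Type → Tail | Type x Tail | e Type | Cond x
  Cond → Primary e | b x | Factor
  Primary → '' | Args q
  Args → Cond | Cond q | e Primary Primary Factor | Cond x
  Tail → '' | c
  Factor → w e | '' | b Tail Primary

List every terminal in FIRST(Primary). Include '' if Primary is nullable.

Primary → '' contributes ''.
From Primary → Args q: Args nullable, take FIRST(Args) ∪ {q} = { b, e, q, w, x }.
Union: FIRST(Primary) = { b, e, q, w, x, '' }.

{ b, e, q, w, x, '' }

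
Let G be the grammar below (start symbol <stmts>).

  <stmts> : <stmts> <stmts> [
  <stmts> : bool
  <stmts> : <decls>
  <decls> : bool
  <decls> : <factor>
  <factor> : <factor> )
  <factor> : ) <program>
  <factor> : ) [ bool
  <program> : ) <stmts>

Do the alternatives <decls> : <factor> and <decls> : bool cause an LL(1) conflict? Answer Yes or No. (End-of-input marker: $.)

FIRST(<factor>) = { ) } and FIRST(bool) = { bool }.
The FIRST sets are disjoint and neither alternative is nullable — no conflict.

No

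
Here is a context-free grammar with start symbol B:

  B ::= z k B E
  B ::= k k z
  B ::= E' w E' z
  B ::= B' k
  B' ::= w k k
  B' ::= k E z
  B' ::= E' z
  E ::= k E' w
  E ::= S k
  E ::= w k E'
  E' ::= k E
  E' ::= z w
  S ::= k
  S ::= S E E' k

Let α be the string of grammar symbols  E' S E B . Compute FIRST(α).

Add FIRST(E') = { k, z }; E' is not nullable, stop.

{ k, z }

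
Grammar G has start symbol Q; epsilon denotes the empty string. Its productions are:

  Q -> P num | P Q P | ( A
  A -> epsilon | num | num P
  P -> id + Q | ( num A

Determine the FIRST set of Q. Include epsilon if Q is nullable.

From Q -> P num: add FIRST(P) = { (, id }.
From Q -> P Q P: add FIRST(P) = { (, id }.
Q -> ( A contributes {(}.
Union: FIRST(Q) = { (, id }.

{ (, id }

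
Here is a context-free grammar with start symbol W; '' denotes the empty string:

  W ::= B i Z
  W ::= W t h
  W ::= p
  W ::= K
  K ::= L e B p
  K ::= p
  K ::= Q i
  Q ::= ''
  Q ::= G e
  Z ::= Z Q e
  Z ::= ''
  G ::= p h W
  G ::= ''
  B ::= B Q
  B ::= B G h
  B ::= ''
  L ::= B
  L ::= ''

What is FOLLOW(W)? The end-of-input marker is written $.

W is the start symbol, so $ ∈ FOLLOW(W).
In W ::= W t h: add FIRST(t h) = { t }.
In G ::= p h W: W is at the end, add FOLLOW(G) = { e, h }.
Union: FOLLOW(W) = { $, e, h, t }.

{ $, e, h, t }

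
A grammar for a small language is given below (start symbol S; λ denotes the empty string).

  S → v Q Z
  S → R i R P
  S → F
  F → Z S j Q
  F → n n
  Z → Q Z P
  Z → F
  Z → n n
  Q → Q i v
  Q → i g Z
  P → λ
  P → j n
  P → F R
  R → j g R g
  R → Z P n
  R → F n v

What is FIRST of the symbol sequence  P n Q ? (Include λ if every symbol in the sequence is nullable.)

Add FIRST(P)\{λ} = { i, j, n }; P is nullable, continue.
n is a terminal; add {n} and stop.

{ i, j, n }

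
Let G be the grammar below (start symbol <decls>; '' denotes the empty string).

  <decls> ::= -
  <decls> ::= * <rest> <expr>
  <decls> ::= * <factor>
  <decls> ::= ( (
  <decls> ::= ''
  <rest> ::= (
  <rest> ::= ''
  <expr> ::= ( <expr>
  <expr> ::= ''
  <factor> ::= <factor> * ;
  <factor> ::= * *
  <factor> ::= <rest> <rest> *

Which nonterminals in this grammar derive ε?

{ <decls>, <expr>, <rest> }

Directly nullable (have an ''-production): <decls>, <rest>, <expr>.
No other nonterminal has a production whose RHS symbols are all nullable.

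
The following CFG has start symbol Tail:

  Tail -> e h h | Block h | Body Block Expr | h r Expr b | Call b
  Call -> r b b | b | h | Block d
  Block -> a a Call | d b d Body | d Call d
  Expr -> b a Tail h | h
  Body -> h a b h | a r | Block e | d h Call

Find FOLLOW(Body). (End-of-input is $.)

{ a, b, d, e, h }

In Tail -> Body Block Expr: add FIRST(Block Expr) = { a, d }.
In Block -> d b d Body: Body is at the end, add FOLLOW(Block) = { b, d, e, h }.
Union: FOLLOW(Body) = { a, b, d, e, h }.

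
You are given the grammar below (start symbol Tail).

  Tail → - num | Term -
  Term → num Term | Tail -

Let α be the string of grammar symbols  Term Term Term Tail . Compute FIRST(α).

{ -, num }

Add FIRST(Term) = { -, num }; Term is not nullable, stop.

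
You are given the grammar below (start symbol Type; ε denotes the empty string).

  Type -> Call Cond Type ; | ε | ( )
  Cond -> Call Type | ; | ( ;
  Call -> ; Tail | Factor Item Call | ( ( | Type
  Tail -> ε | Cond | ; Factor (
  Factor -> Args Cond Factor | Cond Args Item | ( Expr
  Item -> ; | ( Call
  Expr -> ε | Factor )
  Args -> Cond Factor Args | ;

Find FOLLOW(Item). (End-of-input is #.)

In Call -> Factor Item Call: add FIRST(Call)\{ε} = { (, ; }.
  Since Call is nullable, also add FOLLOW(Call) = { (, ), ; }.
In Factor -> Cond Args Item: Item is at the end, add FOLLOW(Factor) = { (, ), ; }.
Union: FOLLOW(Item) = { (, ), ; }.

{ (, ), ; }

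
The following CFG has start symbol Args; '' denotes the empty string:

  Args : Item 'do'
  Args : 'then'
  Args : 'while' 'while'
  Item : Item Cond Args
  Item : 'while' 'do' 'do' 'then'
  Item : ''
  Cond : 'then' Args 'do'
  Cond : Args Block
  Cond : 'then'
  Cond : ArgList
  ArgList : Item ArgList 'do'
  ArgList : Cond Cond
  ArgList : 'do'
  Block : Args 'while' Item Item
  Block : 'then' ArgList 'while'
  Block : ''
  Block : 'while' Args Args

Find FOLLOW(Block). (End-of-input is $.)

In Cond : Args Block: Block is at the end, add FOLLOW(Cond) = { 'do', 'then', 'while' }.
Union: FOLLOW(Block) = { 'do', 'then', 'while' }.

{ 'do', 'then', 'while' }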